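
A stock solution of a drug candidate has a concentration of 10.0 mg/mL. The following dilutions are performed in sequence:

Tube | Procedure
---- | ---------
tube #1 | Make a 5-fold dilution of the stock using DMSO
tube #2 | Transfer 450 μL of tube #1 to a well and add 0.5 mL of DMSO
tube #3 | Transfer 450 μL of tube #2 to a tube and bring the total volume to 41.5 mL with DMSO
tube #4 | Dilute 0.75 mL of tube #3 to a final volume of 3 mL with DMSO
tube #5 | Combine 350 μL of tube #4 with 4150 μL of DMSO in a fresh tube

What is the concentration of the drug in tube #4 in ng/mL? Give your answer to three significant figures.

Step 1: 5-fold → factor 5
Step 2: 450 μL + 0.5 mL = 950 μL total → factor 950/450 = 2.1111
Step 3: 450 μL brought to 41.5 mL → factor 41500/450 = 92.222
Step 4: 0.75 mL brought to 3 mL → factor 3/0.75 = 4
Dilution factor through tube #4 = 5 × 2.1111 × 92.222 × 4 = 3893.8
[tube #4] = 10.0 mg/mL / 3893.8 = 0.002568 mg/mL = 2.57 × 10^3 ng/mL

2.57 × 10^3 ng/mL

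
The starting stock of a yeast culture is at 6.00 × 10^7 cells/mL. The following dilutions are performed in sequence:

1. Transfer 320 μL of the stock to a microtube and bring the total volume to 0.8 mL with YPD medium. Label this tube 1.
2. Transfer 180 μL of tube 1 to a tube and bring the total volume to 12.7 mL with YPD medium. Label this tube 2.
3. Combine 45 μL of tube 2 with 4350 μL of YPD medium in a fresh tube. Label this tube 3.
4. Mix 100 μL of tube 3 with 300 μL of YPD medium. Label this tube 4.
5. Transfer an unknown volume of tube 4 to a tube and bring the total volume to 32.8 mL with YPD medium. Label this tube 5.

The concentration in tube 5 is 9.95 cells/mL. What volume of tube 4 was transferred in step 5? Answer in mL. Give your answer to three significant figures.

Step 1: 320 μL brought to 0.8 mL → factor 800/320 = 2.5
Step 2: 180 μL brought to 12.7 mL → factor 12700/180 = 70.556
Step 3: 45 μL + 4350 μL = 4395 μL total → factor 4395/45 = 97.667
Step 4: 100 μL + 300 μL = 400 μL total → factor 400/100 = 4
Step 5: v brought to 32.8 mL → factor = 32.8 mL/v
Product of known-step factors = 68909
Overall factor = 6.00 × 10^7 cells/mL / (9.95 cells/mL) = 6.0302 × 10^6
Step-5 factor = 6.0302 × 10^6 / 68909 = 87.509
v = 32.8 mL / 87.509 = 0.375 mL

0.375 mL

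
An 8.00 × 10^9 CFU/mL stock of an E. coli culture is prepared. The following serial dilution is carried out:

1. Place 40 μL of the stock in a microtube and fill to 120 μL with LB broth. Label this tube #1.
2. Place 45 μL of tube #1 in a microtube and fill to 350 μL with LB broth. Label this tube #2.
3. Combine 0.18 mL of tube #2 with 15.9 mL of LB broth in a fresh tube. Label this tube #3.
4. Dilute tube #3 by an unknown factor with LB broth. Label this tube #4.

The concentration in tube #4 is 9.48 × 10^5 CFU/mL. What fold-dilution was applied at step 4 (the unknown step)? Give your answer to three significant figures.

Step 1: 40 μL brought to 120 μL → factor 120/40 = 3
Step 2: 45 μL brought to 350 μL → factor 350/45 = 7.7778
Step 3: 0.18 mL + 15.9 mL = 16.08 mL total → factor 16.08/0.18 = 89.333
Step 4: unknown factor x
Product of known-step factors = 2084.4
Overall factor = 8.00 × 10^9 CFU/mL / (9.48 × 10^5 CFU/mL) = 8438.8
x = 8438.8 / 2084.4 = 4.05

4.05-fold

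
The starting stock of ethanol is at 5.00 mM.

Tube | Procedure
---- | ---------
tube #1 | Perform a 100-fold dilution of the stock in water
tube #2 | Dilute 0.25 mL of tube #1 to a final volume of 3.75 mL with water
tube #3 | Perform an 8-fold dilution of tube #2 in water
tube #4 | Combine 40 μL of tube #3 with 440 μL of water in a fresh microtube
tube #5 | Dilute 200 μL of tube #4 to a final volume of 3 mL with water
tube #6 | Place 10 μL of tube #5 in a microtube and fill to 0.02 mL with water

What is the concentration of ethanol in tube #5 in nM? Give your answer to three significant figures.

Step 1: 100-fold → factor 100
Step 2: 0.25 mL brought to 3.75 mL → factor 3.75/0.25 = 15
Step 3: 8-fold → factor 8
Step 4: 40 μL + 440 μL = 480 μL total → factor 480/40 = 12
Step 5: 200 μL brought to 3 mL → factor 3000/200 = 15
Dilution factor through tube #5 = 100 × 15 × 8 × 12 × 15 = 2.16 × 10^6
[tube #5] = 5.00 mM / 2.16 × 10^6 = 2.315 × 10^-6 mM = 2.31 nM

2.31 nM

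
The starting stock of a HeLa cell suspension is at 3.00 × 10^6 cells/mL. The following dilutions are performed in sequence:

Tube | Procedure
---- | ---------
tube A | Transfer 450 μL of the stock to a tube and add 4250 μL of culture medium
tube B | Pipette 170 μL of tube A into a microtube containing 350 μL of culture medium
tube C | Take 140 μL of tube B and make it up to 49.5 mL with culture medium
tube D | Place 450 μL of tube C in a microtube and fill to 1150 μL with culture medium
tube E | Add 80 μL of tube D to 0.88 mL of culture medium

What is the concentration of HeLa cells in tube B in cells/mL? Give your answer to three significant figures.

9.39 × 10^4 cells/mL

Step 1: 450 μL + 4250 μL = 4700 μL total → factor 4700/450 = 10.444
Step 2: 170 μL + 350 μL = 520 μL total → factor 520/170 = 3.0588
Dilution factor through tube B = 10.444 × 3.0588 = 31.948
[tube B] = 3.00 × 10^6 cells/mL / 31.948 = 9.39 × 10^4 cells/mL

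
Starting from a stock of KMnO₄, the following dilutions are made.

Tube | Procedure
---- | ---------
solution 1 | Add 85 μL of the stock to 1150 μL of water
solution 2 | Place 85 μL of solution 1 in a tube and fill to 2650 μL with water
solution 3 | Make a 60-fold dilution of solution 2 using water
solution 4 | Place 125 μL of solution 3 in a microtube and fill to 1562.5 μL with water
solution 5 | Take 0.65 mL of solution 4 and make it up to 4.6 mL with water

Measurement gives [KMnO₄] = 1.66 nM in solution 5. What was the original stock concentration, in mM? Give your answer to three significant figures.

3.99 mM

Step 1: 85 μL + 1150 μL = 1235 μL total → factor 1235/85 = 14.529
Step 2: 85 μL brought to 2650 μL → factor 2650/85 = 31.176
Step 3: 60-fold → factor 60
Step 4: 125 μL brought to 1562.5 μL → factor 1562.5/125 = 12.5
Step 5: 0.65 mL brought to 4.6 mL → factor 4.6/0.65 = 7.0769
Overall dilution factor = 14.529 × 31.176 × 60 × 12.5 × 7.0769 = 2.4043 × 10^6
Stock = 1.66 nM × 2.4043 × 10^6 = 3.991 × 10^6 nM = 3.99 mM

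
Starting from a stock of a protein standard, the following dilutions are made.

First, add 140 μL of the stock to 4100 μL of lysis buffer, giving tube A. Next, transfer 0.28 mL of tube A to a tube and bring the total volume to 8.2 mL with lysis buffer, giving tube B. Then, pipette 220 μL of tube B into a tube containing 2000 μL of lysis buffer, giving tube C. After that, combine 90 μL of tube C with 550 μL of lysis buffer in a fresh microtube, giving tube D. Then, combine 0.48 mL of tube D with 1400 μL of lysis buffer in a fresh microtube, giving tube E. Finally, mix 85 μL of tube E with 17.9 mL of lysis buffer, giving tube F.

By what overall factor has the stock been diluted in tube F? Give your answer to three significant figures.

5.27 × 10^7

Step 1: 140 μL + 4100 μL = 4240 μL total → factor 4240/140 = 30.286
Step 2: 0.28 mL brought to 8.2 mL → factor 8.2/0.28 = 29.286
Step 3: 220 μL + 2000 μL = 2220 μL total → factor 2220/220 = 10.091
Step 4: 90 μL + 550 μL = 640 μL total → factor 640/90 = 7.1111
Step 5: 0.48 mL + 1400 μL = 1.88 mL total → factor 1.88/0.48 = 3.9167
Step 6: 85 μL + 17.9 mL = 17985 μL total → factor 17985/85 = 211.59
Overall dilution factor = 30.286 × 29.286 × 10.091 × 7.1111 × 3.9167 × 211.59 = 5.2744 × 10^7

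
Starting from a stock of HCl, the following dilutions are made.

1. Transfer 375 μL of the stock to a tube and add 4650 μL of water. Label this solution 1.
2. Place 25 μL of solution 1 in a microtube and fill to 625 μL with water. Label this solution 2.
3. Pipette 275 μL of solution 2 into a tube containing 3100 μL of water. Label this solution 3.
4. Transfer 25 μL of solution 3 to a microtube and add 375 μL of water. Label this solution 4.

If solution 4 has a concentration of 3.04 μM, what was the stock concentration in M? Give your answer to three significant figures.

Step 1: 375 μL + 4650 μL = 5025 μL total → factor 5025/375 = 13.4
Step 2: 25 μL brought to 625 μL → factor 625/25 = 25
Step 3: 275 μL + 3100 μL = 3375 μL total → factor 3375/275 = 12.273
Step 4: 25 μL + 375 μL = 400 μL total → factor 400/25 = 16
Overall dilution factor = 13.4 × 25 × 12.273 × 16 = 65782
Stock = 3.04 μM × 65782 = 2.000 × 10^5 μM = 0.200 M

0.200 M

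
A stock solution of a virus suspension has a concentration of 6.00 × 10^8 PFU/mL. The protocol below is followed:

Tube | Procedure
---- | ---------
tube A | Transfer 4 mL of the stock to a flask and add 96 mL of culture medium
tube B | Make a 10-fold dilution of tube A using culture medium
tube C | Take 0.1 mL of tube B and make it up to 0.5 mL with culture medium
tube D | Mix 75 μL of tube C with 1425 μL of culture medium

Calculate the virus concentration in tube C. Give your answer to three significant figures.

Step 1: 4 mL + 96 mL = 100 mL total → factor 100/4 = 25
Step 2: 10-fold → factor 10
Step 3: 0.1 mL brought to 0.5 mL → factor 0.5/0.1 = 5
Dilution factor through tube C = 25 × 10 × 5 = 1250
[tube C] = 6.00 × 10^8 PFU/mL / 1250 = 4.80 × 10^5 PFU/mL

4.80 × 10^5 PFU/mL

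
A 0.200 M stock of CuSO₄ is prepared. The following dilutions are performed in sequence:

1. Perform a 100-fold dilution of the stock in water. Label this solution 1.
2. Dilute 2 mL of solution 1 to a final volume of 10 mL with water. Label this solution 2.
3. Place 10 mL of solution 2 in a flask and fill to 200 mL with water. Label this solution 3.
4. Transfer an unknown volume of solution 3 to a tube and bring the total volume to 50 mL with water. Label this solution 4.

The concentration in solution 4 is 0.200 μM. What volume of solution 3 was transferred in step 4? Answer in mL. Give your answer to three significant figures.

Step 1: 100-fold → factor 100
Step 2: 2 mL brought to 10 mL → factor 10/2 = 5
Step 3: 10 mL brought to 200 mL → factor 200/10 = 20
Step 4: v brought to 50 mL → factor = 50 mL/v
Product of known-step factors = 10000
Overall factor = 0.200 M / (0.200 μM) = 1 × 10^6
Step-4 factor = 1 × 10^6 / 10000 = 100
v = 50 mL / 100 = 0.500 mL

0.500 mL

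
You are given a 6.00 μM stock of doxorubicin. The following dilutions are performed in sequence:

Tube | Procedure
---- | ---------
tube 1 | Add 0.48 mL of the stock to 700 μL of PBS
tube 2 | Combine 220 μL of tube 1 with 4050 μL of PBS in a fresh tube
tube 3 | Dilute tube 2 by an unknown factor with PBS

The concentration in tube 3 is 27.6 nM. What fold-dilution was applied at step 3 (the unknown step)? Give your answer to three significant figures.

4.56-fold

Step 1: 0.48 mL + 700 μL = 1.18 mL total → factor 1.18/0.48 = 2.4583
Step 2: 220 μL + 4050 μL = 4270 μL total → factor 4270/220 = 19.409
Step 3: unknown factor x
Product of known-step factors = 47.714
Overall factor = 6.00 μM / (27.6 nM) = 217.39
x = 217.39 / 47.714 = 4.56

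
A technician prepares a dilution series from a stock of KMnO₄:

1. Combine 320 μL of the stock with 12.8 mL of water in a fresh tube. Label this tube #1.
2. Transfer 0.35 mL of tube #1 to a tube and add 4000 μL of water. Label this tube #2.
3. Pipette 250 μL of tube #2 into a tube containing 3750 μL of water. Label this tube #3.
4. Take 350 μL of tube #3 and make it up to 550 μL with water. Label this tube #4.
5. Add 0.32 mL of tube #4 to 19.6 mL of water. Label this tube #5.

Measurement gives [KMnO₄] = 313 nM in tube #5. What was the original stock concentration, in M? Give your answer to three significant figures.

Step 1: 320 μL + 12.8 mL = 13120 μL total → factor 13120/320 = 41
Step 2: 0.35 mL + 4000 μL = 4.35 mL total → factor 4.35/0.35 = 12.429
Step 3: 250 μL + 3750 μL = 4000 μL total → factor 4000/250 = 16
Step 4: 350 μL brought to 550 μL → factor 550/350 = 1.5714
Step 5: 0.32 mL + 19.6 mL = 19.92 mL total → factor 19.92/0.32 = 62.25
Overall dilution factor = 41 × 12.429 × 16 × 1.5714 × 62.25 = 7.9755 × 10^5
Stock = 313 nM × 7.9755 × 10^5 = 2.496 × 10^8 nM = 0.250 M

0.250 M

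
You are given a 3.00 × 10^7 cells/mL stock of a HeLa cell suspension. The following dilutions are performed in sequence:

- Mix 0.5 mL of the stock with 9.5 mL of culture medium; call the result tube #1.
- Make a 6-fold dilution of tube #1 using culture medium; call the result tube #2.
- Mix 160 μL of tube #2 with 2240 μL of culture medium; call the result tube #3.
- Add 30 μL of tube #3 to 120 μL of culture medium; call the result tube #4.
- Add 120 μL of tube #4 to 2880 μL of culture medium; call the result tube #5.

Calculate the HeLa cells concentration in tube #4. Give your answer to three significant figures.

Step 1: 0.5 mL + 9.5 mL = 10 mL total → factor 10/0.5 = 20
Step 2: 6-fold → factor 6
Step 3: 160 μL + 2240 μL = 2400 μL total → factor 2400/160 = 15
Step 4: 30 μL + 120 μL = 150 μL total → factor 150/30 = 5
Dilution factor through tube #4 = 20 × 6 × 15 × 5 = 9000
[tube #4] = 3.00 × 10^7 cells/mL / 9000 = 3.33 × 10^3 cells/mL

3.33 × 10^3 cells/mL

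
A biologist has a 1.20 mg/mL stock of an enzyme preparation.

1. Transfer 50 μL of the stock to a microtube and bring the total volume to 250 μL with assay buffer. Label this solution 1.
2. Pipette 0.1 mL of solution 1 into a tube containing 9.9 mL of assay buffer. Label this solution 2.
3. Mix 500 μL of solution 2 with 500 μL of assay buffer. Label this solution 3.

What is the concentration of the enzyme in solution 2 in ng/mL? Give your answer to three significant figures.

2.40 × 10^3 ng/mL

Step 1: 50 μL brought to 250 μL → factor 250/50 = 5
Step 2: 0.1 mL + 9.9 mL = 10 mL total → factor 10/0.1 = 100
Dilution factor through solution 2 = 5 × 100 = 500
[solution 2] = 1.20 mg/mL / 500 = 0.002400 mg/mL = 2.40 × 10^3 ng/mL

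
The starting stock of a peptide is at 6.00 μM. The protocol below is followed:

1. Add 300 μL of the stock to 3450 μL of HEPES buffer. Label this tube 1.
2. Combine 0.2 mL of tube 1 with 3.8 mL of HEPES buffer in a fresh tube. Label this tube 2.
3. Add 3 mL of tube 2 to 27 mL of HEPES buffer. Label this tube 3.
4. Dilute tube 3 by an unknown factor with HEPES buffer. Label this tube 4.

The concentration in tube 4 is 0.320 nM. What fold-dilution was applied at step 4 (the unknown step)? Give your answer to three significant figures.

Step 1: 300 μL + 3450 μL = 3750 μL total → factor 3750/300 = 12.5
Step 2: 0.2 mL + 3.8 mL = 4 mL total → factor 4/0.2 = 20
Step 3: 3 mL + 27 mL = 30 mL total → factor 30/3 = 10
Step 4: unknown factor x
Product of known-step factors = 2500
Overall factor = 6.00 μM / (0.320 nM) = 18750
x = 18750 / 2500 = 7.50

7.50-fold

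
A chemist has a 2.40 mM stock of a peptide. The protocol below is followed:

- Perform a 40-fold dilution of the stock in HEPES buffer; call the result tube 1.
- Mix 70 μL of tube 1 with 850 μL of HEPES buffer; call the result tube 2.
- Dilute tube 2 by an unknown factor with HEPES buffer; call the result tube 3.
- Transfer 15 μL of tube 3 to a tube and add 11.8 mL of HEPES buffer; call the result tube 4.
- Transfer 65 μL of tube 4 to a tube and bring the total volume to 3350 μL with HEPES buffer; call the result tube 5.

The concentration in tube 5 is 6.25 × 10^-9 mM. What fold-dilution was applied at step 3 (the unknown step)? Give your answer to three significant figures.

18.0-fold

Step 1: 40-fold → factor 40
Step 2: 70 μL + 850 μL = 920 μL total → factor 920/70 = 13.143
Step 3: unknown factor x
Step 4: 15 μL + 11.8 mL = 11815 μL total → factor 11815/15 = 787.67
Step 5: 65 μL brought to 3350 μL → factor 3350/65 = 51.538
Product of known-step factors = 2.1341 × 10^7
Overall factor = 2.40 mM / (6.25 × 10^-9 mM) = 3.84 × 10^8
x = 3.84 × 10^8 / 2.1341 × 10^7 = 18.0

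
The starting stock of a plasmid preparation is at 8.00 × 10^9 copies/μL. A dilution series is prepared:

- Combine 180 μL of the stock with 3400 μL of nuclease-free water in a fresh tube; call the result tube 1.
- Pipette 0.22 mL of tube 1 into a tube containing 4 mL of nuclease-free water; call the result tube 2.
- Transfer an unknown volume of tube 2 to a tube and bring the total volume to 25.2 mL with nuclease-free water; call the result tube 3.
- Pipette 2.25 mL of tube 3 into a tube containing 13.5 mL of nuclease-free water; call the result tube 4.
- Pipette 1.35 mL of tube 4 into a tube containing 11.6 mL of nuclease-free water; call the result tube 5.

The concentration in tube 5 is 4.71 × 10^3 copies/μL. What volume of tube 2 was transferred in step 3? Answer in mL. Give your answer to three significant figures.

0.380 mL

Step 1: 180 μL + 3400 μL = 3580 μL total → factor 3580/180 = 19.889
Step 2: 0.22 mL + 4 mL = 4.22 mL total → factor 4.22/0.22 = 19.182
Step 3: v brought to 25.2 mL → factor = 25.2 mL/v
Step 4: 2.25 mL + 13.5 mL = 15.75 mL total → factor 15.75/2.25 = 7
Step 5: 1.35 mL + 11.6 mL = 12.95 mL total → factor 12.95/1.35 = 9.5926
Product of known-step factors = 25617
Overall factor = 8.00 × 10^9 copies/μL / (4.71 × 10^3 copies/μL) = 1.6985 × 10^6
Step-3 factor = 1.6985 × 10^6 / 25617 = 66.303
v = 25.2 mL / 66.303 = 0.380 mL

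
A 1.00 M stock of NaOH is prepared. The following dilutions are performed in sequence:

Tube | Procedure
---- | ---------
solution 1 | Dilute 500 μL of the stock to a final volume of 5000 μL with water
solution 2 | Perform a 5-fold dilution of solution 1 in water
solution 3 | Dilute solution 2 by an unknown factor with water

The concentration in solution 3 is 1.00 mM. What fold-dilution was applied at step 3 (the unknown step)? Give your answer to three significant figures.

20.0-fold

Step 1: 500 μL brought to 5000 μL → factor 5000/500 = 10
Step 2: 5-fold → factor 5
Step 3: unknown factor x
Product of known-step factors = 50
Overall factor = 1.00 M / (1.00 mM) = 1000
x = 1000 / 50 = 20.0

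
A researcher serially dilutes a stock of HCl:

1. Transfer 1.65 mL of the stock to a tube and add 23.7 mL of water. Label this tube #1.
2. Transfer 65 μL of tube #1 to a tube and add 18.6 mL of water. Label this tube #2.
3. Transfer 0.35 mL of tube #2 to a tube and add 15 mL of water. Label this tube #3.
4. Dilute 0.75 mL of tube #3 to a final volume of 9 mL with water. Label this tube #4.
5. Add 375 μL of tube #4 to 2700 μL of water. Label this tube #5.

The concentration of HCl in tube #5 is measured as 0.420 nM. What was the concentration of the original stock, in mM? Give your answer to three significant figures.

8.00 mM

Step 1: 1.65 mL + 23.7 mL = 25.35 mL total → factor 25.35/1.65 = 15.364
Step 2: 65 μL + 18.6 mL = 18665 μL total → factor 18665/65 = 287.15
Step 3: 0.35 mL + 15 mL = 15.35 mL total → factor 15.35/0.35 = 43.857
Step 4: 0.75 mL brought to 9 mL → factor 9/0.75 = 12
Step 5: 375 μL + 2700 μL = 3075 μL total → factor 3075/375 = 8.2
Overall dilution factor = 15.364 × 287.15 × 43.857 × 12 × 8.2 = 1.9039 × 10^7
Stock = 0.420 nM × 1.9039 × 10^7 = 7.996 × 10^6 nM = 8.00 mM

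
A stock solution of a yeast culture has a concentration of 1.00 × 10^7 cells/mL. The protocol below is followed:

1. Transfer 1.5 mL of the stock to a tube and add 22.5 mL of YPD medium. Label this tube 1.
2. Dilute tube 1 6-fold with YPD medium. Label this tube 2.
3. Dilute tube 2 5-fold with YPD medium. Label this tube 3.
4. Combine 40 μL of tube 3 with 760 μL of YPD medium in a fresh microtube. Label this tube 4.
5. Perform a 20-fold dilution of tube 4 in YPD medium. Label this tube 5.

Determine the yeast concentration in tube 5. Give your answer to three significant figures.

52.1 cells/mL

Step 1: 1.5 mL + 22.5 mL = 24 mL total → factor 24/1.5 = 16
Step 2: 6-fold → factor 6
Step 3: 5-fold → factor 5
Step 4: 40 μL + 760 μL = 800 μL total → factor 800/40 = 20
Step 5: 20-fold → factor 20
Overall dilution factor = 16 × 6 × 5 × 20 × 20 = 1.92 × 10^5
Final = 1.00 × 10^7 cells/mL / 1.92 × 10^5 = 52.1 cells/mL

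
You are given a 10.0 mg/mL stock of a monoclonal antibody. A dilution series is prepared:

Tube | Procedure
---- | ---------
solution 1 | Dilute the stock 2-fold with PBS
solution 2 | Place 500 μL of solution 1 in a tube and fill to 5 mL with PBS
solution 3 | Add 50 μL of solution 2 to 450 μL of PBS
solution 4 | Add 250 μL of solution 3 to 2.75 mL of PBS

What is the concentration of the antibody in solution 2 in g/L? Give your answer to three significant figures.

0.500 g/L

Step 1: 2-fold → factor 2
Step 2: 500 μL brought to 5 mL → factor 5000/500 = 10
Dilution factor through solution 2 = 2 × 10 = 20
[solution 2] = 10.0 mg/mL / 20 = 0.5000 mg/mL = 0.500 g/L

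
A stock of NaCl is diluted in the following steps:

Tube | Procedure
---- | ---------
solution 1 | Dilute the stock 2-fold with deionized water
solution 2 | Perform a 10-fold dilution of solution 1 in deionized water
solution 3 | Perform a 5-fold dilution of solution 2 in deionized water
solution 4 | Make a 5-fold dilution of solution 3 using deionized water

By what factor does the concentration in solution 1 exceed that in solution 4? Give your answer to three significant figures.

Step 1: 2-fold → factor 2
Step 2: 10-fold → factor 10
Step 3: 5-fold → factor 5
Step 4: 5-fold → factor 5
Dilution factor to solution 1 = 2; to solution 4 = 500
[solution 1]/[solution 4] = (factor to solution 4)/(factor to solution 1) = 500/2 = 250

250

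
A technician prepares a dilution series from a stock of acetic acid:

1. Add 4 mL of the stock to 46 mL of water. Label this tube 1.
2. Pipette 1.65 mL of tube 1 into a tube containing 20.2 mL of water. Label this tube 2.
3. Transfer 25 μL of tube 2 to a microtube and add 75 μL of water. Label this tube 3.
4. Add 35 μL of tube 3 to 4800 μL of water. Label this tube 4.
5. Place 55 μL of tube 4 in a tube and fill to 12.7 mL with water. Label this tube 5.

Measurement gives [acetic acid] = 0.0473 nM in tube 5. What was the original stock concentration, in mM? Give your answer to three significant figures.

Step 1: 4 mL + 46 mL = 50 mL total → factor 50/4 = 12.5
Step 2: 1.65 mL + 20.2 mL = 21.85 mL total → factor 21.85/1.65 = 13.242
Step 3: 25 μL + 75 μL = 100 μL total → factor 100/25 = 4
Step 4: 35 μL + 4800 μL = 4835 μL total → factor 4835/35 = 138.14
Step 5: 55 μL brought to 12.7 mL → factor 12700/55 = 230.91
Overall dilution factor = 12.5 × 13.242 × 4 × 138.14 × 230.91 = 2.1121 × 10^7
Stock = 0.0473 nM × 2.1121 × 10^7 = 9.990 × 10^5 nM = 0.999 mM

0.999 mM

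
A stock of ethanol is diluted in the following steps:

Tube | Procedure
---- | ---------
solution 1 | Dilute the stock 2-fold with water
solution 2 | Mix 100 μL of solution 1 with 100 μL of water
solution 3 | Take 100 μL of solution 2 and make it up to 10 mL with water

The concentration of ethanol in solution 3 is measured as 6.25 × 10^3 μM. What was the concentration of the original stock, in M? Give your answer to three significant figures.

Step 1: 2-fold → factor 2
Step 2: 100 μL + 100 μL = 200 μL total → factor 200/100 = 2
Step 3: 100 μL brought to 10 mL → factor 10000/100 = 100
Overall dilution factor = 2 × 2 × 100 = 400
Stock = 6.25 × 10^3 μM × 400 = 2.500 × 10^6 μM = 2.50 M

2.50 M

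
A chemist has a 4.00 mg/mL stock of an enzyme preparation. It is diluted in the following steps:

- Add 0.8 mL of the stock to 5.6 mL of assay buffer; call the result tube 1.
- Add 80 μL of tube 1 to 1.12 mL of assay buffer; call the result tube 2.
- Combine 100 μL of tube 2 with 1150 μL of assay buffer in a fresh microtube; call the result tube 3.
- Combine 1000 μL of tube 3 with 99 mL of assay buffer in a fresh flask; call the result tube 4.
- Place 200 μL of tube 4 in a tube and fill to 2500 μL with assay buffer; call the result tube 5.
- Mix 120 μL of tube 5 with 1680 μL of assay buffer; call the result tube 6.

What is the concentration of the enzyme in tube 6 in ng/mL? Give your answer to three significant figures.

0.142 ng/mL

Step 1: 0.8 mL + 5.6 mL = 6.4 mL total → factor 6.4/0.8 = 8
Step 2: 80 μL + 1.12 mL = 1200 μL total → factor 1200/80 = 15
Step 3: 100 μL + 1150 μL = 1250 μL total → factor 1250/100 = 12.5
Step 4: 1000 μL + 99 mL = 1 × 10^5 μL total → factor 1 × 10^5/1000 = 100
Step 5: 200 μL brought to 2500 μL → factor 2500/200 = 12.5
Step 6: 120 μL + 1680 μL = 1800 μL total → factor 1800/120 = 15
Dilution factor through tube 6 = 8 × 15 × 12.5 × 100 × 12.5 × 15 = 2.8125 × 10^7
[tube 6] = 4.00 mg/mL / 2.8125 × 10^7 = 1.422 × 10^-7 mg/mL = 0.142 ng/mL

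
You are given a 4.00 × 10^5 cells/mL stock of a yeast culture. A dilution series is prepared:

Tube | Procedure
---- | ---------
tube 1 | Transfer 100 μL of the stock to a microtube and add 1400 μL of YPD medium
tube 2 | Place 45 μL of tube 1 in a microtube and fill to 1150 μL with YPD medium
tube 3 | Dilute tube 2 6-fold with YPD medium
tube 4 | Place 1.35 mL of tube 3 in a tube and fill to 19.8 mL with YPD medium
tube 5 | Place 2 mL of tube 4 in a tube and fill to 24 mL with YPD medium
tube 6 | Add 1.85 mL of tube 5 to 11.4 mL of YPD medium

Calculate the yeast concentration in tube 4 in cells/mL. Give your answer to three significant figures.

11.9 cells/mL

Step 1: 100 μL + 1400 μL = 1500 μL total → factor 1500/100 = 15
Step 2: 45 μL brought to 1150 μL → factor 1150/45 = 25.556
Step 3: 6-fold → factor 6
Step 4: 1.35 mL brought to 19.8 mL → factor 19.8/1.35 = 14.667
Dilution factor through tube 4 = 15 × 25.556 × 6 × 14.667 = 33733
[tube 4] = 4.00 × 10^5 cells/mL / 33733 = 11.9 cells/mL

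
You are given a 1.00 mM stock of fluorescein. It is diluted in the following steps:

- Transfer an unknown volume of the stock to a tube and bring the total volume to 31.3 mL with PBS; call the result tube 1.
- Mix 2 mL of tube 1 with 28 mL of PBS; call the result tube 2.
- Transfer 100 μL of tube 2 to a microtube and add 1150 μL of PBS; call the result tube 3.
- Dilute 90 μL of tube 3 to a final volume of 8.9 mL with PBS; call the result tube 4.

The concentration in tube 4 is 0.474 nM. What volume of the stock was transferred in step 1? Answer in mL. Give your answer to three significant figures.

0.275 mL

Step 1: v brought to 31.3 mL → factor = 31.3 mL/v
Step 2: 2 mL + 28 mL = 30 mL total → factor 30/2 = 15
Step 3: 100 μL + 1150 μL = 1250 μL total → factor 1250/100 = 12.5
Step 4: 90 μL brought to 8.9 mL → factor 8900/90 = 98.889
Product of known-step factors = 18542
Overall factor = 1.00 mM / (0.474 nM) = 2.1097 × 10^6
Step-1 factor = 2.1097 × 10^6 / 18542 = 113.78
v = 31.3 mL / 113.78 = 0.275 mL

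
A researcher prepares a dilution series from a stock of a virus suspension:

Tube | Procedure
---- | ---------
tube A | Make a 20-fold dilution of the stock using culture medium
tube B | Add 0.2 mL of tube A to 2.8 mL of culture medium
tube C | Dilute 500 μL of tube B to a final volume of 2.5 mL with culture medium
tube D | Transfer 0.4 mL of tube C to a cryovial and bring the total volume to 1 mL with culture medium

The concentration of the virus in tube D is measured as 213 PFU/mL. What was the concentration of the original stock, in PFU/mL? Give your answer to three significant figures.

7.99 × 10^5 PFU/mL

Step 1: 20-fold → factor 20
Step 2: 0.2 mL + 2.8 mL = 3 mL total → factor 3/0.2 = 15
Step 3: 500 μL brought to 2.5 mL → factor 2500/500 = 5
Step 4: 0.4 mL brought to 1 mL → factor 1/0.4 = 2.5
Overall dilution factor = 20 × 15 × 5 × 2.5 = 3750
Stock = 213 PFU/mL × 3750 = 7.99 × 10^5 PFU/mL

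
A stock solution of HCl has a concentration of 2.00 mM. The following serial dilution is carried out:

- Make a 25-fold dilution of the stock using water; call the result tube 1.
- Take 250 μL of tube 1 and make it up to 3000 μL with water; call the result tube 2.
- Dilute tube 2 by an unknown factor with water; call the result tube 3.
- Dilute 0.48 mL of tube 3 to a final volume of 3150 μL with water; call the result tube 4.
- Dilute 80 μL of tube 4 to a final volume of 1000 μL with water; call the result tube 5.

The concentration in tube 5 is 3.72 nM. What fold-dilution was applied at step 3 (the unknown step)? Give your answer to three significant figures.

21.8-fold

Step 1: 25-fold → factor 25
Step 2: 250 μL brought to 3000 μL → factor 3000/250 = 12
Step 3: unknown factor x
Step 4: 0.48 mL brought to 3150 μL → factor 3.15/0.48 = 6.5625
Step 5: 80 μL brought to 1000 μL → factor 1000/80 = 12.5
Product of known-step factors = 24609
Overall factor = 2.00 mM / (3.72 nM) = 5.3763 × 10^5
x = 5.3763 × 10^5 / 24609 = 21.8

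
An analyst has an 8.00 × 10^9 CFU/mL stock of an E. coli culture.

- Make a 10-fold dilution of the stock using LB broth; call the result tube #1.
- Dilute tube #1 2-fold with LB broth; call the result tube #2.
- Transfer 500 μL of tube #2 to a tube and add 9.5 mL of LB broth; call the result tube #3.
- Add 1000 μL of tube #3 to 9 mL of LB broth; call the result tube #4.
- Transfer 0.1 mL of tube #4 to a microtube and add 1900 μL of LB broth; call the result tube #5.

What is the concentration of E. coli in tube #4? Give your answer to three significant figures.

Step 1: 10-fold → factor 10
Step 2: 2-fold → factor 2
Step 3: 500 μL + 9.5 mL = 10000 μL total → factor 10000/500 = 20
Step 4: 1000 μL + 9 mL = 10000 μL total → factor 10000/1000 = 10
Dilution factor through tube #4 = 10 × 2 × 20 × 10 = 4000
[tube #4] = 8.00 × 10^9 CFU/mL / 4000 = 2.00 × 10^6 CFU/mL

2.00 × 10^6 CFU/mL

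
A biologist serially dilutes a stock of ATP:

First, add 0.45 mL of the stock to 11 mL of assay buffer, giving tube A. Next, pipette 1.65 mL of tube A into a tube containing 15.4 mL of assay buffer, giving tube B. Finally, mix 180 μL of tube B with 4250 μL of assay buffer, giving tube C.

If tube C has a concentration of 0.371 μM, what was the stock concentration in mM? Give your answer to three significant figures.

Step 1: 0.45 mL + 11 mL = 11.45 mL total → factor 11.45/0.45 = 25.444
Step 2: 1.65 mL + 15.4 mL = 17.05 mL total → factor 17.05/1.65 = 10.333
Step 3: 180 μL + 4250 μL = 4430 μL total → factor 4430/180 = 24.611
Overall dilution factor = 25.444 × 10.333 × 24.611 = 6470.9
Stock = 0.371 μM × 6470.9 = 2401 μM = 2.40 mM

2.40 mM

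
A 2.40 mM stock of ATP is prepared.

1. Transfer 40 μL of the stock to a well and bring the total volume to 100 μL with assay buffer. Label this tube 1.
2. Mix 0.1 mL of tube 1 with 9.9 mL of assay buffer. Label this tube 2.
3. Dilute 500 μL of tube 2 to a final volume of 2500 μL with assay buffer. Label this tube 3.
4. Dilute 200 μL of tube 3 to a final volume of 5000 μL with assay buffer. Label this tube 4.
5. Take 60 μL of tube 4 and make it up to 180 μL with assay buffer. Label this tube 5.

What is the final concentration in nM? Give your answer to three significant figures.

25.6 nM

Step 1: 40 μL brought to 100 μL → factor 100/40 = 2.5
Step 2: 0.1 mL + 9.9 mL = 10 mL total → factor 10/0.1 = 100
Step 3: 500 μL brought to 2500 μL → factor 2500/500 = 5
Step 4: 200 μL brought to 5000 μL → factor 5000/200 = 25
Step 5: 60 μL brought to 180 μL → factor 180/60 = 3
Overall dilution factor = 2.5 × 100 × 5 × 25 × 3 = 93750
Final = 2.40 mM / 93750 = 2.560 × 10^-5 mM = 25.6 nM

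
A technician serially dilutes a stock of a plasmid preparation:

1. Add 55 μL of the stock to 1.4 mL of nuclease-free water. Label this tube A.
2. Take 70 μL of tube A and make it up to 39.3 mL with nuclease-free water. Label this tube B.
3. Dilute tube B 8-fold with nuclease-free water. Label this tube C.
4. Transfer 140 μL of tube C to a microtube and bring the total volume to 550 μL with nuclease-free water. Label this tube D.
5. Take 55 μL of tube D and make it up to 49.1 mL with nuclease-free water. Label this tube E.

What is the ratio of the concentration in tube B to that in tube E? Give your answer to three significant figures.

Step 1: 55 μL + 1.4 mL = 1455 μL total → factor 1455/55 = 26.455
Step 2: 70 μL brought to 39.3 mL → factor 39300/70 = 561.43
Step 3: 8-fold → factor 8
Step 4: 140 μL brought to 550 μL → factor 550/140 = 3.9286
Step 5: 55 μL brought to 49.1 mL → factor 49100/55 = 892.73
Dilution factor to tube B = 14852; to tube E = 4.1671 × 10^8
[tube B]/[tube E] = (factor to tube E)/(factor to tube B) = 4.1671 × 10^8/14852 = 2.81 × 10^4

2.81 × 10^4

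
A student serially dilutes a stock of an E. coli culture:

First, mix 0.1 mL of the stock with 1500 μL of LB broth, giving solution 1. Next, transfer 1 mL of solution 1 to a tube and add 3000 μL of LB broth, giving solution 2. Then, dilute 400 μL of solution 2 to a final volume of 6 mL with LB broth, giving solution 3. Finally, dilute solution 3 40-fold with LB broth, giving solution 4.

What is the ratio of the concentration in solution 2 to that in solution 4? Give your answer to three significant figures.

600

Step 1: 0.1 mL + 1500 μL = 1.6 mL total → factor 1.6/0.1 = 16
Step 2: 1 mL + 3000 μL = 4 mL total → factor 4/1 = 4
Step 3: 400 μL brought to 6 mL → factor 6000/400 = 15
Step 4: 40-fold → factor 40
Dilution factor to solution 2 = 64; to solution 4 = 38400
[solution 2]/[solution 4] = (factor to solution 4)/(factor to solution 2) = 38400/64 = 600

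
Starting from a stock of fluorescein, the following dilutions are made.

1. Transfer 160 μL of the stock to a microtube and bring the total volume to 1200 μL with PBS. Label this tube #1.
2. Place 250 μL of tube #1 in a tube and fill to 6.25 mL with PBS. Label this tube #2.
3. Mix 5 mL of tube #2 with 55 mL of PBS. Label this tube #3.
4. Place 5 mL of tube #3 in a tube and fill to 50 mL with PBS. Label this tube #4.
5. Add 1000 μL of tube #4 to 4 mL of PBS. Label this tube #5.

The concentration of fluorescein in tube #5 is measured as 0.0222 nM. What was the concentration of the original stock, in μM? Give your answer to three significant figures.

Step 1: 160 μL brought to 1200 μL → factor 1200/160 = 7.5
Step 2: 250 μL brought to 6.25 mL → factor 6250/250 = 25
Step 3: 5 mL + 55 mL = 60 mL total → factor 60/5 = 12
Step 4: 5 mL brought to 50 mL → factor 50/5 = 10
Step 5: 1000 μL + 4 mL = 5000 μL total → factor 5000/1000 = 5
Overall dilution factor = 7.5 × 25 × 12 × 10 × 5 = 1.125 × 10^5
Stock = 0.0222 nM × 1.125 × 10^5 = 2498 nM = 2.50 μM

2.50 μM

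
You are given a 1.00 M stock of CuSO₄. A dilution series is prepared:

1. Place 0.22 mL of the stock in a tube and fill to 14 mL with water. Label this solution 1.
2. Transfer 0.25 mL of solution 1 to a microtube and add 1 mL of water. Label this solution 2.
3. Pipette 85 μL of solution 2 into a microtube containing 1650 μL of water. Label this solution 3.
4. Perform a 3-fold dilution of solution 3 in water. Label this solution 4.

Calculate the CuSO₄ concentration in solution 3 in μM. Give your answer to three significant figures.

154 μM

Step 1: 0.22 mL brought to 14 mL → factor 14/0.22 = 63.636
Step 2: 0.25 mL + 1 mL = 1.25 mL total → factor 1.25/0.25 = 5
Step 3: 85 μL + 1650 μL = 1735 μL total → factor 1735/85 = 20.412
Dilution factor through solution 3 = 63.636 × 5 × 20.412 = 6494.7
[solution 3] = 1.00 M / 6494.7 = 0.0001540 M = 154 μM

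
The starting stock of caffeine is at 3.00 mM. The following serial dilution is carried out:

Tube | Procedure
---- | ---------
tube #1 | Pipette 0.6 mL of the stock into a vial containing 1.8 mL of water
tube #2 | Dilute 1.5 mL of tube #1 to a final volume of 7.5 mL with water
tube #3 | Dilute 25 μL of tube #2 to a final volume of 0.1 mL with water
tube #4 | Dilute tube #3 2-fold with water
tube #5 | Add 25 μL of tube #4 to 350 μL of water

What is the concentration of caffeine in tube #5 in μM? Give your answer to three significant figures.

1.25 μM

Step 1: 0.6 mL + 1.8 mL = 2.4 mL total → factor 2.4/0.6 = 4
Step 2: 1.5 mL brought to 7.5 mL → factor 7.5/1.5 = 5
Step 3: 25 μL brought to 0.1 mL → factor 100/25 = 4
Step 4: 2-fold → factor 2
Step 5: 25 μL + 350 μL = 375 μL total → factor 375/25 = 15
Overall dilution factor = 4 × 5 × 4 × 2 × 15 = 2400
Final = 3.00 mM / 2400 = 0.001250 mM = 1.25 μM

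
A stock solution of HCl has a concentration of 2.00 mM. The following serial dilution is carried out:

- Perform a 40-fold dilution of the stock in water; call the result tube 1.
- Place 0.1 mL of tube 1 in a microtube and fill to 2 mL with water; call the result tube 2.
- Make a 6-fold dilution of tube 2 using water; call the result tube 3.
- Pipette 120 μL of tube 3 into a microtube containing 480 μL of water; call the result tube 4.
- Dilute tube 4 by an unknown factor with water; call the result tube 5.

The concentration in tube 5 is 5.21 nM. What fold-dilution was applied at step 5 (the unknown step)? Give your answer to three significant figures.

16.0-fold

Step 1: 40-fold → factor 40
Step 2: 0.1 mL brought to 2 mL → factor 2/0.1 = 20
Step 3: 6-fold → factor 6
Step 4: 120 μL + 480 μL = 600 μL total → factor 600/120 = 5
Step 5: unknown factor x
Product of known-step factors = 24000
Overall factor = 2.00 mM / (5.21 nM) = 3.8388 × 10^5
x = 3.8388 × 10^5 / 24000 = 16.0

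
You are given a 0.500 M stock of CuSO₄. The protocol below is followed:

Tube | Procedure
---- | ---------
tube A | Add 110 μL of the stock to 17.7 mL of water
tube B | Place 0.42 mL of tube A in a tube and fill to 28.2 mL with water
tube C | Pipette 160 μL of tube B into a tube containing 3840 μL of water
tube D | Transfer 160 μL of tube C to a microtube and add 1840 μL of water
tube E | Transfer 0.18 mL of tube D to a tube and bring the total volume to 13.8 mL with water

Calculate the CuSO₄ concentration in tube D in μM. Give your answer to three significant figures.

Step 1: 110 μL + 17.7 mL = 17810 μL total → factor 17810/110 = 161.91
Step 2: 0.42 mL brought to 28.2 mL → factor 28.2/0.42 = 67.143
Step 3: 160 μL + 3840 μL = 4000 μL total → factor 4000/160 = 25
Step 4: 160 μL + 1840 μL = 2000 μL total → factor 2000/160 = 12.5
Dilution factor through tube D = 161.91 × 67.143 × 25 × 12.5 = 3.3972 × 10^6
[tube D] = 0.500 M / 3.3972 × 10^6 = 1.472 × 10^-7 M = 0.147 μM

0.147 μM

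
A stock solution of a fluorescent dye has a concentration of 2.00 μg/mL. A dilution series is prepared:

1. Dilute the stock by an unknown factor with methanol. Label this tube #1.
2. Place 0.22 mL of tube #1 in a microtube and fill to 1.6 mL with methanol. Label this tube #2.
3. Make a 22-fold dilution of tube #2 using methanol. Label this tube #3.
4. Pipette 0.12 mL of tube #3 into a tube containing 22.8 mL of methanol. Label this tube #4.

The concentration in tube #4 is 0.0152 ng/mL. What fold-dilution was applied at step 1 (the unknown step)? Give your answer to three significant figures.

Step 1: unknown factor x
Step 2: 0.22 mL brought to 1.6 mL → factor 1.6/0.22 = 7.2727
Step 3: 22-fold → factor 22
Step 4: 0.12 mL + 22.8 mL = 22.92 mL total → factor 22.92/0.12 = 191
Product of known-step factors = 30560
Overall factor = 2.00 μg/mL / (0.0152 ng/mL) = 1.3158 × 10^5
x = 1.3158 × 10^5 / 30560 = 4.31

4.31-fold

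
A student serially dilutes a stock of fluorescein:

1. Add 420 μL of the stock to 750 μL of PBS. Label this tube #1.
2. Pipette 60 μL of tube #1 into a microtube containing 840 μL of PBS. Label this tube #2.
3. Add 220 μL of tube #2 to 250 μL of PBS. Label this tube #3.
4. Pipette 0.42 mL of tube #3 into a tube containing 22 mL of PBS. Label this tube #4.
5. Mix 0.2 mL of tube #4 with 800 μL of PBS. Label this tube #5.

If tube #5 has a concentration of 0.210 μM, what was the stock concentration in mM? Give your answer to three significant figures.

5.00 mM

Step 1: 420 μL + 750 μL = 1170 μL total → factor 1170/420 = 2.7857
Step 2: 60 μL + 840 μL = 900 μL total → factor 900/60 = 15
Step 3: 220 μL + 250 μL = 470 μL total → factor 470/220 = 2.1364
Step 4: 0.42 mL + 22 mL = 22.42 mL total → factor 22.42/0.42 = 53.381
Step 5: 0.2 mL + 800 μL = 1 mL total → factor 1/0.2 = 5
Overall dilution factor = 2.7857 × 15 × 2.1364 × 53.381 × 5 = 23826
Stock = 0.210 μM × 23826 = 5004 μM = 5.00 mM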